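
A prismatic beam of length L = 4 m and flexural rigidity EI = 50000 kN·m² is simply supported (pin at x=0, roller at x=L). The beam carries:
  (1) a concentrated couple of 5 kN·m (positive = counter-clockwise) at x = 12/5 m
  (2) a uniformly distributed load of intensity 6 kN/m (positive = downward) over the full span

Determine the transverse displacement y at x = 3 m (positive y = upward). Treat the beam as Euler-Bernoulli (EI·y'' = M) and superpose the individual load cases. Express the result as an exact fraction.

y(3) = -589/2000000 m

Load 1 — applied couple M₀=5 kN·m at a=12/5 m (b=L-a=8/5):
  y_1 = (M₀x³/(6L)-M₀(x-a)²/2+C₁x)/EI  [x>a] with C₁=M₀(3b²-L²)/(6L)=-26/15 = (5·3³/(6·4)-5·(3-(12/5))²/2+(-26/15)·3)/50000 = -19/2000000 m
Load 2 — uniform load w=6 kN/m over full span:
  y_2 = -wx(L³-2Lx²+x³)/(24EI) = -6·3·(4³-2·4·3²+3³)/(24·50000) = -57/200000 m
Superposition: y = Σ y_i = -589/2000000 m ≈ -0.000295 m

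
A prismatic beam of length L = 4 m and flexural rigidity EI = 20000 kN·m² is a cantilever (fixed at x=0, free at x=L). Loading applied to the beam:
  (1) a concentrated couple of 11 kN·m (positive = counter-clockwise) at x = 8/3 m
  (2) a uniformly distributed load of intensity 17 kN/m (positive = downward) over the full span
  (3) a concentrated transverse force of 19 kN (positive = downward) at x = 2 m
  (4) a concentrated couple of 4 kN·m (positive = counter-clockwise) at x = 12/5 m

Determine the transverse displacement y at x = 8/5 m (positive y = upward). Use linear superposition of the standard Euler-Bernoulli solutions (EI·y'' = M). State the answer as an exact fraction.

y(8/5) = -8717/1171875 m

Load 1 — applied couple M₀=11 kN·m at a=8/3 m (b=L-a=4/3):
  y_1 = M₀x²/(2EI)  [x≤a] = 11·(8/5)²/(2·20000) = 11/15625 m
Load 2 — uniform load w=17 kN/m over full span:
  y_2 = -wx²(x²-4Lx+6L²)/(24EI) = -17·(8/5)²·((8/5)²-4·4·(8/5)+6·4²)/(24·20000) = -2584/390625 m
Load 3 — point force P=19 kN at a=2 m (b=L-a=2):
  y_3 = -Px²(3a-x)/(6EI)  [x≤a] = -19·(8/5)²·(3·2-(8/5))/(6·20000) = -418/234375 m
Load 4 — applied couple M₀=4 kN·m at a=12/5 m (b=L-a=8/5):
  y_4 = M₀x²/(2EI)  [x≤a] = 4·(8/5)²/(2·20000) = 4/15625 m
Superposition: y = Σ y_i = -8717/1171875 m ≈ -0.007439 m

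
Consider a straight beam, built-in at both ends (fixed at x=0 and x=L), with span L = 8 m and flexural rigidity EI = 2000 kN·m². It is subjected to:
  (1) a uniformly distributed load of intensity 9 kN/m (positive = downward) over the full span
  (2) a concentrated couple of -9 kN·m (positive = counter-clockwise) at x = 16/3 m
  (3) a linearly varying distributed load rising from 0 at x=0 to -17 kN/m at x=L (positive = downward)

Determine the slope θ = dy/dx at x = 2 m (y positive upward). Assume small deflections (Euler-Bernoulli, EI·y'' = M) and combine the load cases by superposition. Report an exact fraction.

Load 1 — uniform load w=9 kN/m over full span:
  θ_1 = -wx(L-x)(L-2x)/(12EI) = -9·2·(8-2)·(8-2·2)/(12·2000) = -9/500 rad
Load 2 — applied couple M₀=-9 kN·m at a=16/3 m (b=L-a=8/3):
  θ_2 = (R_Ax²/2 - M_Ax)/EI  [x≤a] with R_A=-3/2, M_A=-3 = ((-3/2)·2²/2 - (-3)·2)/2000 = 3/2000 rad
Load 3 — triangular load w₀=-17 kN/m (0→w₀ over full span):
  θ_3 = -w₀(2x(L-x)(L-2x)(x+2L)+x²(L-x)²)/(120LEI) = -(-17)·(2·2·(8-2)·(8-2·2)·(2+2·8)+2²·(8-2)²)/(120·8·2000) = 663/40000 rad
Superposition: θ = Σ θ_i = 3/40000 rad ≈ 0.000075 rad

θ(2) = 3/40000 rad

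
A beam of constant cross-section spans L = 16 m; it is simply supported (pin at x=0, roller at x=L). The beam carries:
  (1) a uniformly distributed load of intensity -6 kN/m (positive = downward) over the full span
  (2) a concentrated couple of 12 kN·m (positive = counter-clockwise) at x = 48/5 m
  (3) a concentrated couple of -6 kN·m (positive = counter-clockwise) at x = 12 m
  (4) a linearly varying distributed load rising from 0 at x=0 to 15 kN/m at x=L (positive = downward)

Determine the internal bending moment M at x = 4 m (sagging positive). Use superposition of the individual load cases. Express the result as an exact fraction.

M(4) = 15/2 kN·m

Load 1 — uniform load w=-6 kN/m over full span:
  M_1 = wx(L-x)/2 = (-6)·4·(16-4)/2 = -144 kN·m
Load 2 — applied couple M₀=12 kN·m at a=48/5 m (b=L-a=32/5):
  M_2 = M₀x/L  [x≤a] = 12·4/16 = 3 kN·m
Load 3 — applied couple M₀=-6 kN·m at a=12 m (b=L-a=4):
  M_3 = M₀x/L  [x≤a] = (-6)·4/16 = -3/2 kN·m
Load 4 — triangular load w₀=15 kN/m (0→w₀ over full span):
  M_4 = w₀Lx/6 - w₀x³/(6L) = 15·16·4/6 - 15·4³/(6·16) = 150 kN·m
Superposition: M = Σ M_i = 15/2 kN·m ≈ 7.500000 kN·m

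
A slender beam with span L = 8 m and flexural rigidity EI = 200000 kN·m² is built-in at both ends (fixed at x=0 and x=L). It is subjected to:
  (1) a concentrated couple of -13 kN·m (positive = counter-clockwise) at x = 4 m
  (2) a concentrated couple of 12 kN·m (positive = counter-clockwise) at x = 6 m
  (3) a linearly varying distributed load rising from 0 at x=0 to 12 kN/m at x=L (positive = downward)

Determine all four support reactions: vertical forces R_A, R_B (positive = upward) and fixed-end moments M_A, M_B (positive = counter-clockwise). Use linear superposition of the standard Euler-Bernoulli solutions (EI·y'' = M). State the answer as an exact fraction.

R_A = 273/20 kN, M_A = 261/10 kN·m, R_B = 687/20 kN, M_B = -439/10 kN·m

Load 1 — applied couple M₀=-13 kN·m at a=4 m (b=L-a=4):
  R_A = 6M₀ab/L³ = 6·(-13)·4·4/8³ = -39/16 kN
  M_A = M₀b(2a-b)/L² = (-13)·4·(2·4-4)/8² = -13/4 kN·m
  R_B = -6M₀ab/L³ = -6·(-13)·4·4/8³ = 39/16 kN
  M_B = M₀a(2b-a)/L² = (-13)·4·(2·4-4)/8² = -13/4 kN·m
Load 2 — applied couple M₀=12 kN·m at a=6 m (b=L-a=2):
  R_A = 6M₀ab/L³ = 6·12·6·2/8³ = 27/16 kN
  M_A = M₀b(2a-b)/L² = 12·2·(2·6-2)/8² = 15/4 kN·m
  R_B = -6M₀ab/L³ = -6·12·6·2/8³ = -27/16 kN
  M_B = M₀a(2b-a)/L² = 12·6·(2·2-6)/8² = -9/4 kN·m
Load 3 — triangular load w₀=12 kN/m (0→w₀ over full span):
  R_A = 3w₀L/20 = 3·12·8/20 = 72/5 kN
  M_A = w₀L²/30 = 12·8²/30 = 128/5 kN·m
  R_B = 7w₀L/20 = 7·12·8/20 = 168/5 kN
  M_B = -w₀L²/20 = -12·8²/20 = -192/5 kN·m
Superposition: R_A = 273/20 kN, M_A = 261/10 kN·m, R_B = 687/20 kN, M_B = -439/10 kN·m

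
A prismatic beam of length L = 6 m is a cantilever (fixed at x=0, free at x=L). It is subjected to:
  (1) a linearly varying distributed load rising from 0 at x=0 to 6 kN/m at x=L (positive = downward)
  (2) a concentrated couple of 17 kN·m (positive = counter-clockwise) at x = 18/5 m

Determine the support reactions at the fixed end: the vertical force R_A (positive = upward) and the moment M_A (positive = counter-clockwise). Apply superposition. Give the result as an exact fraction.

Load 1 — triangular load w₀=6 kN/m (0→w₀ over full span):
  R_A = w₀L/2 = 6·6/2 = 18 kN
  M_A = w₀L²/3 = 6·6²/3 = 72 kN·m
Load 2 — applied couple M₀=17 kN·m at a=18/5 m (b=L-a=12/5):
  R_A = 0 kN
  M_A = -M₀ = -17 kN·m
Superposition: R_A = 18 kN, M_A = 55 kN·m

R_A = 18 kN, M_A = 55 kN·m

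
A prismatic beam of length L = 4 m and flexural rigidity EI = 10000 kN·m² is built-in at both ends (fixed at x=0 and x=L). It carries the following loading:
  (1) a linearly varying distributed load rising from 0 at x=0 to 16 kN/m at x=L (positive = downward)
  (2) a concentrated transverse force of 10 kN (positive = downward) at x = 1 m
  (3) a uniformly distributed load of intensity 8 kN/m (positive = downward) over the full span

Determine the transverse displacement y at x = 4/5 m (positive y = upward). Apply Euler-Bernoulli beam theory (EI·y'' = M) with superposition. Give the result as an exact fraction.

Load 1 — triangular load w₀=16 kN/m (0→w₀ over full span):
  y_1 = -w₀x²(L-x)²(x+2L)/(120LEI) = -16·(4/5)²·(4-(4/5))²·((4/5)+2·4)/(120·4·10000) = -5632/29296875 m
Load 2 — point force P=10 kN at a=1 m (b=L-a=3):
  y_2 = -Pb²x²(3aL-(3a+b)x)/(6L³EI)  [x≤a] = -10·3²·(4/5)²·(3·1·4-(3·1+3)·(4/5))/(6·4³·10000) = -27/250000 m
Load 3 — uniform load w=8 kN/m over full span:
  y_3 = -wx²(L-x)²/(24EI) = -8·(4/5)²·(4-(4/5))²/(24·10000) = -256/1171875 m
Superposition: y = Σ y_i = -243137/468750000 m ≈ -0.000519 m

y(4/5) = -243137/468750000 m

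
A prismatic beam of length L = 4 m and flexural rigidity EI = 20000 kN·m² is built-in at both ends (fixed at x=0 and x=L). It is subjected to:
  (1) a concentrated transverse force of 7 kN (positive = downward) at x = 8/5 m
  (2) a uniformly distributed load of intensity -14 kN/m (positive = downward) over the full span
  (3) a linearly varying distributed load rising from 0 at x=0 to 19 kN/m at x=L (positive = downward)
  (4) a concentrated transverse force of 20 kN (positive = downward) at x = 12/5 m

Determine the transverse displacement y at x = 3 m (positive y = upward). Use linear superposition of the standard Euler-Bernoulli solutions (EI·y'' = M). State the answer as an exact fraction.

Load 1 — point force P=7 kN at a=8/5 m (b=L-a=12/5):
  y_1 = -Pa²(L-x)²(3bL-(3b+a)(L-x))/(6L³EI)  [x>a] = -7·(8/5)²·(4-3)²·(3·(12/5)·4-(3·(12/5)+(8/5))·(4-3))/(6·4³·20000) = -7/150000 m
Load 2 — uniform load w=-14 kN/m over full span:
  y_2 = -wx²(L-x)²/(24EI) = -(-14)·3²·(4-3)²/(24·20000) = 21/80000 m
Load 3 — triangular load w₀=19 kN/m (0→w₀ over full span):
  y_3 = -w₀x²(L-x)²(x+2L)/(120LEI) = -19·3²·(4-3)²·(3+2·4)/(120·4·20000) = -627/3200000 m
Load 4 — point force P=20 kN at a=12/5 m (b=L-a=8/5):
  y_4 = -Pa²(L-x)²(3bL-(3b+a)(L-x))/(6L³EI)  [x>a] = -20·(12/5)²·(4-3)²·(3·(8/5)·4-(3·(8/5)+(12/5))·(4-3))/(6·4³·20000) = -9/50000 m
Superposition: y = Σ y_i = -1537/9600000 m ≈ -0.000160 m

y(3) = -1537/9600000 m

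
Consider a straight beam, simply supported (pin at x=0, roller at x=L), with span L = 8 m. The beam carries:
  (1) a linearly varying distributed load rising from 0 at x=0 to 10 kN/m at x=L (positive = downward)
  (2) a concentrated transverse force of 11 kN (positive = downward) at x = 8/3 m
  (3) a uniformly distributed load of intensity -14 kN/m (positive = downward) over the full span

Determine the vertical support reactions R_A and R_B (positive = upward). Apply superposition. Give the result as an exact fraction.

R_A = -106/3 kN, R_B = -77/3 kN

Load 1 — triangular load w₀=10 kN/m (0→w₀ over full span):
  R_A = w₀L/6 = 10·8/6 = 40/3 kN
  R_B = w₀L/3 = 10·8/3 = 80/3 kN
Load 2 — point force P=11 kN at a=8/3 m (b=L-a=16/3):
  R_A = Pb/L = 11·(16/3)/8 = 22/3 kN
  R_B = Pa/L = 11·(8/3)/8 = 11/3 kN
Load 3 — uniform load w=-14 kN/m over full span:
  R_A = wL/2 = (-14)·8/2 = -56 kN
  R_B = wL/2 = (-14)·8/2 = -56 kN
Superposition: R_A = -106/3 kN, R_B = -77/3 kN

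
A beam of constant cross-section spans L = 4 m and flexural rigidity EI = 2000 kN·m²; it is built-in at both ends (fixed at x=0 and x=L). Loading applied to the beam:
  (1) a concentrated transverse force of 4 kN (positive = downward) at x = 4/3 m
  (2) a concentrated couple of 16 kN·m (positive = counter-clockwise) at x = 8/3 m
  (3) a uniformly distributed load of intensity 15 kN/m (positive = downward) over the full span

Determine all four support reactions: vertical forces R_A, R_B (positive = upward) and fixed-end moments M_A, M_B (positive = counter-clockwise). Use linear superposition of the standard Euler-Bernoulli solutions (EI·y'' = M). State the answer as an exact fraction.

R_A = 1034/27 kN, M_A = 748/27 kN·m, R_B = 694/27 kN, M_B = -572/27 kN·m

Load 1 — point force P=4 kN at a=4/3 m (b=L-a=8/3):
  R_A = Pb²(3a+b)/L³ = 4·(8/3)²·(3·(4/3)+(8/3))/4³ = 80/27 kN
  M_A = Pab²/L² = 4·(4/3)·(8/3)²/4² = 64/27 kN·m
  R_B = Pa²(a+3b)/L³ = 4·(4/3)²·((4/3)+3·(8/3))/4³ = 28/27 kN
  M_B = -Pa²b/L² = -4·(4/3)²·(8/3)/4² = -32/27 kN·m
Load 2 — applied couple M₀=16 kN·m at a=8/3 m (b=L-a=4/3):
  R_A = 6M₀ab/L³ = 6·16·(8/3)·(4/3)/4³ = 16/3 kN
  M_A = M₀b(2a-b)/L² = 16·(4/3)·(2·(8/3)-(4/3))/4² = 16/3 kN·m
  R_B = -6M₀ab/L³ = -6·16·(8/3)·(4/3)/4³ = -16/3 kN
  M_B = M₀a(2b-a)/L² = 16·(8/3)·(2·(4/3)-(8/3))/4² = 0 kN·m
Load 3 — uniform load w=15 kN/m over full span:
  R_A = wL/2 = 15·4/2 = 30 kN
  M_A = wL²/12 = 15·4²/12 = 20 kN·m
  R_B = wL/2 = 15·4/2 = 30 kN
  M_B = -wL²/12 = -15·4²/12 = -20 kN·m
Superposition: R_A = 1034/27 kN, M_A = 748/27 kN·m, R_B = 694/27 kN, M_B = -572/27 kN·m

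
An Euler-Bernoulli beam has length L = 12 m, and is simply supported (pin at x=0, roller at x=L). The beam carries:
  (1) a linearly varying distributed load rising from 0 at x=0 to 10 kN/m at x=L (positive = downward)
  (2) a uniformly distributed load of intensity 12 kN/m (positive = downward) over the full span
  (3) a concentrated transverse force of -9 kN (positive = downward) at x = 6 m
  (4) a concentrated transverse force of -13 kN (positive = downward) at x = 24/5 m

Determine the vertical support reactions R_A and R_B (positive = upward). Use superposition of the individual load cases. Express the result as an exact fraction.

R_A = 797/10 kN, R_B = 1023/10 kN

Load 1 — triangular load w₀=10 kN/m (0→w₀ over full span):
  R_A = w₀L/6 = 10·12/6 = 20 kN
  R_B = w₀L/3 = 10·12/3 = 40 kN
Load 2 — uniform load w=12 kN/m over full span:
  R_A = wL/2 = 12·12/2 = 72 kN
  R_B = wL/2 = 12·12/2 = 72 kN
Load 3 — point force P=-9 kN at a=6 m (b=L-a=6):
  R_A = Pb/L = (-9)·6/12 = -9/2 kN
  R_B = Pa/L = (-9)·6/12 = -9/2 kN
Load 4 — point force P=-13 kN at a=24/5 m (b=L-a=36/5):
  R_A = Pb/L = (-13)·(36/5)/12 = -39/5 kN
  R_B = Pa/L = (-13)·(24/5)/12 = -26/5 kN
Superposition: R_A = 797/10 kN, R_B = 1023/10 kN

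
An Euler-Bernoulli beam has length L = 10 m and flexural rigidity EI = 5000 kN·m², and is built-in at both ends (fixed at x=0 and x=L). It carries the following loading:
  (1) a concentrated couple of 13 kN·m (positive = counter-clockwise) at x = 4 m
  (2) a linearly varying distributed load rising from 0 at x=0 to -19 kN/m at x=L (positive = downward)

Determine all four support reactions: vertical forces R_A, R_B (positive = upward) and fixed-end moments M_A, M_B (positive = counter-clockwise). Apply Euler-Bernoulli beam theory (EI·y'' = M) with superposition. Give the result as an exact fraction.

Load 1 — applied couple M₀=13 kN·m at a=4 m (b=L-a=6):
  R_A = 6M₀ab/L³ = 6·13·4·6/10³ = 234/125 kN
  M_A = M₀b(2a-b)/L² = 13·6·(2·4-6)/10² = 39/25 kN·m
  R_B = -6M₀ab/L³ = -6·13·4·6/10³ = -234/125 kN
  M_B = M₀a(2b-a)/L² = 13·4·(2·6-4)/10² = 104/25 kN·m
Load 2 — triangular load w₀=-19 kN/m (0→w₀ over full span):
  R_A = 3w₀L/20 = 3·(-19)·10/20 = -57/2 kN
  M_A = w₀L²/30 = (-19)·10²/30 = -190/3 kN·m
  R_B = 7w₀L/20 = 7·(-19)·10/20 = -133/2 kN
  M_B = -w₀L²/20 = -(-19)·10²/20 = 95 kN·m
Superposition: R_A = -6657/250 kN, M_A = -4633/75 kN·m, R_B = -17093/250 kN, M_B = 2479/25 kN·m

R_A = -6657/250 kN, M_A = -4633/75 kN·m, R_B = -17093/250 kN, M_B = 2479/25 kN·m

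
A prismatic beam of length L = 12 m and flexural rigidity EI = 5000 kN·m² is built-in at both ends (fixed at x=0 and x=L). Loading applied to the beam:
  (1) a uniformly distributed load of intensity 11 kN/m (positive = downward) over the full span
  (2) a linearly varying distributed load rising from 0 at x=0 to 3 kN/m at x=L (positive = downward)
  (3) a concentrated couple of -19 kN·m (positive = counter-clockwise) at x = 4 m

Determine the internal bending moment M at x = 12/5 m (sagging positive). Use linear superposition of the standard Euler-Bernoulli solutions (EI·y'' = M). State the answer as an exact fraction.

Load 1 — uniform load w=11 kN/m over full span:
  M_1 = wLx/2 - wL²/12 - wx²/2 = 11·12·(12/5)/2 - 11·12²/12 - 11·(12/5)²/2 = -132/25 kN·m
Load 2 — triangular load w₀=3 kN/m (0→w₀ over full span):
  M_2 = 3w₀Lx/20 - w₀L²/30 - w₀x³/(6L) = 3·3·12·(12/5)/20 - 3·12²/30 - 3·(12/5)³/(6·12) = -252/125 kN·m
Load 3 — applied couple M₀=-19 kN·m at a=4 m (b=L-a=8):
  M_3 = R_Ax - M_A  [x≤a] with R_A=-19/9, M_A=0 = (-19/9)·(12/5) - 0 = -76/15 kN·m
Superposition: M = Σ M_i = -4636/375 kN·m ≈ -12.362667 kN·m

M(12/5) = -4636/375 kN·m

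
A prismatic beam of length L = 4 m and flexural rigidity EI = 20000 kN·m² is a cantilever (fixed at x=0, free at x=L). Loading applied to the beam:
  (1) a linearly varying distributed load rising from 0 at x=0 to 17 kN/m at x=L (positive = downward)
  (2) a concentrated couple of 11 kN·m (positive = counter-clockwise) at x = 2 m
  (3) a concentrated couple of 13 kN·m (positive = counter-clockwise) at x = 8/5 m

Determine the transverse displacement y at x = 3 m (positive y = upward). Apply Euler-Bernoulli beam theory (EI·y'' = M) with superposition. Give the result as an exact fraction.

y(3) = -139077/16000000 m

Load 1 — triangular load w₀=17 kN/m (0→w₀ over full span):
  y_1 = (w₀Lx³/12-w₀L²x²/6-w₀x⁵/(120L))/EI = (17·4·3³/12-17·4²·3²/6-17·3⁵/(120·4))/20000 = -42177/3200000 m
Load 2 — applied couple M₀=11 kN·m at a=2 m (b=L-a=2):
  y_2 = M₀a(2x-a)/(2EI)  [x>a] = 11·2·(2·3-2)/(2·20000) = 11/5000 m
Load 3 — applied couple M₀=13 kN·m at a=8/5 m (b=L-a=12/5):
  y_3 = M₀a(2x-a)/(2EI)  [x>a] = 13·(8/5)·(2·3-(8/5))/(2·20000) = 143/62500 m
Superposition: y = Σ y_i = -139077/16000000 m ≈ -0.008692 m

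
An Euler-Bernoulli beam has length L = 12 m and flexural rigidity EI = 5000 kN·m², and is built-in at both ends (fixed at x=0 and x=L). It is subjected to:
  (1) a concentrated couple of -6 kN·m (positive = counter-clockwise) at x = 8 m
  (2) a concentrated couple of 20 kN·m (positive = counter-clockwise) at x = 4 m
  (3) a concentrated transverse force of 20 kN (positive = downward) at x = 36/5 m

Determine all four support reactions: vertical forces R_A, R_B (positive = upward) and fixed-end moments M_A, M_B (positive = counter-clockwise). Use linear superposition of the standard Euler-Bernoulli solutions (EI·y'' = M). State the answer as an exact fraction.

R_A = 1934/225 kN, M_A = 526/25 kN·m, R_B = 2566/225 kN, M_B = -2092/75 kN·m

Load 1 — applied couple M₀=-6 kN·m at a=8 m (b=L-a=4):
  R_A = 6M₀ab/L³ = 6·(-6)·8·4/12³ = -2/3 kN
  M_A = M₀b(2a-b)/L² = (-6)·4·(2·8-4)/12² = -2 kN·m
  R_B = -6M₀ab/L³ = -6·(-6)·8·4/12³ = 2/3 kN
  M_B = M₀a(2b-a)/L² = (-6)·8·(2·4-8)/12² = 0 kN·m
Load 2 — applied couple M₀=20 kN·m at a=4 m (b=L-a=8):
  R_A = 6M₀ab/L³ = 6·20·4·8/12³ = 20/9 kN
  M_A = M₀b(2a-b)/L² = 20·8·(2·4-8)/12² = 0 kN·m
  R_B = -6M₀ab/L³ = -6·20·4·8/12³ = -20/9 kN
  M_B = M₀a(2b-a)/L² = 20·4·(2·8-4)/12² = 20/3 kN·m
Load 3 — point force P=20 kN at a=36/5 m (b=L-a=24/5):
  R_A = Pb²(3a+b)/L³ = 20·(24/5)²·(3·(36/5)+(24/5))/12³ = 176/25 kN
  M_A = Pab²/L² = 20·(36/5)·(24/5)²/12² = 576/25 kN·m
  R_B = Pa²(a+3b)/L³ = 20·(36/5)²·((36/5)+3·(24/5))/12³ = 324/25 kN
  M_B = -Pa²b/L² = -20·(36/5)²·(24/5)/12² = -864/25 kN·m
Superposition: R_A = 1934/225 kN, M_A = 526/25 kN·m, R_B = 2566/225 kN, M_B = -2092/75 kN·m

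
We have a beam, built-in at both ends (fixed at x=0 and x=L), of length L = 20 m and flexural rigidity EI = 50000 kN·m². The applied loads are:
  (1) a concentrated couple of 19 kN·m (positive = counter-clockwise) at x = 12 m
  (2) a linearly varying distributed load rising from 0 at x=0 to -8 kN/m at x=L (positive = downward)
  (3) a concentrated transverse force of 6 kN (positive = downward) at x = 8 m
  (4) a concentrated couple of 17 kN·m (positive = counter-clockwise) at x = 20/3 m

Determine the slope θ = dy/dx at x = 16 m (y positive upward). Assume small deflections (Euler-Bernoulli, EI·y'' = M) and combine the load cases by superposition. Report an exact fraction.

Load 1 — applied couple M₀=19 kN·m at a=12 m (b=L-a=8):
  θ_1 = (R_Ax²/2 - M_Ax - M₀(x-a))/EI  [x>a] with R_A=171/125, M_A=152/25 = ((171/125)·16²/2 - (152/25)·16 - 19·(16-12))/50000 = 57/1562500 rad
Load 2 — triangular load w₀=-8 kN/m (0→w₀ over full span):
  θ_2 = -w₀(2x(L-x)(L-2x)(x+2L)+x²(L-x)²)/(120LEI) = -(-8)·(2·16·(20-16)·(20-2·16)·(16+2·20)+16²·(20-16)²)/(120·20·50000) = -256/46875 rad
Load 3 — point force P=6 kN at a=8 m (b=L-a=12):
  θ_3 = Pa²(L-x)(2bL-(3b+a)(L-x))/(2L³EI)  [x>a] = 6·8²·(20-16)·(2·12·20-(3·12+8)·(20-16))/(2·20³·50000) = 228/390625 rad
Load 4 — applied couple M₀=17 kN·m at a=20/3 m (b=L-a=40/3):
  θ_4 = (R_Ax²/2 - M_Ax - M₀(x-a))/EI  [x>a] with R_A=17/15, M_A=0 = ((17/15)·16²/2 - 0·16 - 17·(16-(20/3)))/50000 = -17/62500 rad
Superposition: θ = Σ θ_i = -5992/1171875 rad ≈ -0.005113 rad

θ(16) = -5992/1171875 rad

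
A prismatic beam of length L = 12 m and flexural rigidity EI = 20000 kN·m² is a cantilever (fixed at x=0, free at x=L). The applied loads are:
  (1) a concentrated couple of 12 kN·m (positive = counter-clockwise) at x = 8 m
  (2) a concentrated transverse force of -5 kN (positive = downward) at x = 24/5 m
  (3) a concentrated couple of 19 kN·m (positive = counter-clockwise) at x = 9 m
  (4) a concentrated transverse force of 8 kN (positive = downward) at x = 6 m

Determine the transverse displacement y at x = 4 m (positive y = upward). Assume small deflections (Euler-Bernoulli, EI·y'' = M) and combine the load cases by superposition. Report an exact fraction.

Load 1 — applied couple M₀=12 kN·m at a=8 m (b=L-a=4):
  y_1 = M₀x²/(2EI)  [x≤a] = 12·4²/(2·20000) = 3/625 m
Load 2 — point force P=-5 kN at a=24/5 m (b=L-a=36/5):
  y_2 = -Px²(3a-x)/(6EI)  [x≤a] = -(-5)·4²·(3·(24/5)-4)/(6·20000) = 13/1875 m
Load 3 — applied couple M₀=19 kN·m at a=9 m (b=L-a=3):
  y_3 = M₀x²/(2EI)  [x≤a] = 19·4²/(2·20000) = 19/2500 m
Load 4 — point force P=8 kN at a=6 m (b=L-a=6):
  y_4 = -Px²(3a-x)/(6EI)  [x≤a] = -8·4²·(3·6-4)/(6·20000) = -28/1875 m
Superposition: y = Σ y_i = 11/2500 m ≈ 0.004400 m

y(4) = 11/2500 m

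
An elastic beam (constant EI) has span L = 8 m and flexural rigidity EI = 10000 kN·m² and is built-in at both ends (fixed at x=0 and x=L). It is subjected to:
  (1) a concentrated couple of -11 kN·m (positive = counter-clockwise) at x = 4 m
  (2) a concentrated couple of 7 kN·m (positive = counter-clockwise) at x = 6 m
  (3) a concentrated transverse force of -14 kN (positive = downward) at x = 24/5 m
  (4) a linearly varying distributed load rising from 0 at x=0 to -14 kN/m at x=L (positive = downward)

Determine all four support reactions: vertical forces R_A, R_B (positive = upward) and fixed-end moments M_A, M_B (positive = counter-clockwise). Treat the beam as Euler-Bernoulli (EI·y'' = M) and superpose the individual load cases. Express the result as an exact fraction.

Load 1 — applied couple M₀=-11 kN·m at a=4 m (b=L-a=4):
  R_A = 6M₀ab/L³ = 6·(-11)·4·4/8³ = -33/16 kN
  M_A = M₀b(2a-b)/L² = (-11)·4·(2·4-4)/8² = -11/4 kN·m
  R_B = -6M₀ab/L³ = -6·(-11)·4·4/8³ = 33/16 kN
  M_B = M₀a(2b-a)/L² = (-11)·4·(2·4-4)/8² = -11/4 kN·m
Load 2 — applied couple M₀=7 kN·m at a=6 m (b=L-a=2):
  R_A = 6M₀ab/L³ = 6·7·6·2/8³ = 63/64 kN
  M_A = M₀b(2a-b)/L² = 7·2·(2·6-2)/8² = 35/16 kN·m
  R_B = -6M₀ab/L³ = -6·7·6·2/8³ = -63/64 kN
  M_B = M₀a(2b-a)/L² = 7·6·(2·2-6)/8² = -21/16 kN·m
Load 3 — point force P=-14 kN at a=24/5 m (b=L-a=16/5):
  R_A = Pb²(3a+b)/L³ = (-14)·(16/5)²·(3·(24/5)+(16/5))/8³ = -616/125 kN
  M_A = Pab²/L² = (-14)·(24/5)·(16/5)²/8² = -1344/125 kN·m
  R_B = Pa²(a+3b)/L³ = (-14)·(24/5)²·((24/5)+3·(16/5))/8³ = -1134/125 kN
  M_B = -Pa²b/L² = -(-14)·(24/5)²·(16/5)/8² = 2016/125 kN·m
Load 4 — triangular load w₀=-14 kN/m (0→w₀ over full span):
  R_A = 3w₀L/20 = 3·(-14)·8/20 = -84/5 kN
  M_A = w₀L²/30 = (-14)·8²/30 = -448/15 kN·m
  R_B = 7w₀L/20 = 7·(-14)·8/20 = -196/5 kN
  M_B = -w₀L²/20 = -(-14)·8²/20 = 224/5 kN·m
Superposition: R_A = -182449/8000 kN, M_A = -247087/6000 kN·m, R_B = -377551/8000 kN, M_B = 113731/2000 kN·m

R_A = -182449/8000 kN, M_A = -247087/6000 kN·m, R_B = -377551/8000 kN, M_B = 113731/2000 kN·m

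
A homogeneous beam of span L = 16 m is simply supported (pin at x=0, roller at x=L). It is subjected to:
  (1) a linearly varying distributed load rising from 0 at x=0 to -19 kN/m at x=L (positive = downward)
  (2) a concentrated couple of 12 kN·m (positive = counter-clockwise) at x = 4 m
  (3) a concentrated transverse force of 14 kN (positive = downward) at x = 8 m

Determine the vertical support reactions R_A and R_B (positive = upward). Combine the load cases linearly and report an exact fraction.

Load 1 — triangular load w₀=-19 kN/m (0→w₀ over full span):
  R_A = w₀L/6 = (-19)·16/6 = -152/3 kN
  R_B = w₀L/3 = (-19)·16/3 = -304/3 kN
Load 2 — applied couple M₀=12 kN·m at a=4 m (b=L-a=12):
  R_A = M₀/L = 12/16 = 3/4 kN
  R_B = -M₀/L = -12/16 = -3/4 kN
Load 3 — point force P=14 kN at a=8 m (b=L-a=8):
  R_A = Pb/L = 14·8/16 = 7 kN
  R_B = Pa/L = 14·8/16 = 7 kN
Superposition: R_A = -515/12 kN, R_B = -1141/12 kN

R_A = -515/12 kN, R_B = -1141/12 kN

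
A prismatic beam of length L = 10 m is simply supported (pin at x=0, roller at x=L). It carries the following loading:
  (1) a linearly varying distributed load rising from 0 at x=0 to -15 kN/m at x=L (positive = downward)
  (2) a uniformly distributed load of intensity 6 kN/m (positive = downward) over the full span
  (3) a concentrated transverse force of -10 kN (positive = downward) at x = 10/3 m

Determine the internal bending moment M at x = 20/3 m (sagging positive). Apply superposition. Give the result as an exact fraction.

M(20/3) = -1000/27 kN·m

Load 1 — triangular load w₀=-15 kN/m (0→w₀ over full span):
  M_1 = w₀Lx/6 - w₀x³/(6L) = (-15)·10·(20/3)/6 - (-15)·(20/3)³/(6·10) = -2500/27 kN·m
Load 2 — uniform load w=6 kN/m over full span:
  M_2 = wx(L-x)/2 = 6·(20/3)·(10-(20/3))/2 = 200/3 kN·m
Load 3 — point force P=-10 kN at a=10/3 m (b=L-a=20/3):
  M_3 = Pa(L-x)/L  [x>a] = (-10)·(10/3)·(10-(20/3))/10 = -100/9 kN·m
Superposition: M = Σ M_i = -1000/27 kN·m ≈ -37.037037 kN·m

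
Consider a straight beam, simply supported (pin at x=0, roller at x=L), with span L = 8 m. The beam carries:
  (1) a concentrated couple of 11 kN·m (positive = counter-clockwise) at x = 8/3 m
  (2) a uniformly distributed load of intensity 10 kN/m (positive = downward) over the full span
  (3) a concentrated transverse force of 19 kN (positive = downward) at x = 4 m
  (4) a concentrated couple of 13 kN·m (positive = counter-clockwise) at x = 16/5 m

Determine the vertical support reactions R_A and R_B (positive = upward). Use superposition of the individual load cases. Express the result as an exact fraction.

R_A = 105/2 kN, R_B = 93/2 kN

Load 1 — applied couple M₀=11 kN·m at a=8/3 m (b=L-a=16/3):
  R_A = M₀/L = 11/8 kN
  R_B = -M₀/L = -11/8 kN
Load 2 — uniform load w=10 kN/m over full span:
  R_A = wL/2 = 10·8/2 = 40 kN
  R_B = wL/2 = 10·8/2 = 40 kN
Load 3 — point force P=19 kN at a=4 m (b=L-a=4):
  R_A = Pb/L = 19·4/8 = 19/2 kN
  R_B = Pa/L = 19·4/8 = 19/2 kN
Load 4 — applied couple M₀=13 kN·m at a=16/5 m (b=L-a=24/5):
  R_A = M₀/L = 13/8 kN
  R_B = -M₀/L = -13/8 kN
Superposition: R_A = 105/2 kN, R_B = 93/2 kN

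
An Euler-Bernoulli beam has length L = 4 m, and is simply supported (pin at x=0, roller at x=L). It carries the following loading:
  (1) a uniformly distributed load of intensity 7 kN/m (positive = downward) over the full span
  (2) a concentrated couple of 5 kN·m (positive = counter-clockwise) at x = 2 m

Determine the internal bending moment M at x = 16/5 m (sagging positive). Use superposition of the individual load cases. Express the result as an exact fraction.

M(16/5) = 199/25 kN·m

Load 1 — uniform load w=7 kN/m over full span:
  M_1 = wx(L-x)/2 = 7·(16/5)·(4-(16/5))/2 = 224/25 kN·m
Load 2 — applied couple M₀=5 kN·m at a=2 m (b=L-a=2):
  M_2 = M₀x/L - M₀  [x>a] = 5·(16/5)/4 - 5 = -1 kN·m
Superposition: M = Σ M_i = 199/25 kN·m ≈ 7.960000 kN·m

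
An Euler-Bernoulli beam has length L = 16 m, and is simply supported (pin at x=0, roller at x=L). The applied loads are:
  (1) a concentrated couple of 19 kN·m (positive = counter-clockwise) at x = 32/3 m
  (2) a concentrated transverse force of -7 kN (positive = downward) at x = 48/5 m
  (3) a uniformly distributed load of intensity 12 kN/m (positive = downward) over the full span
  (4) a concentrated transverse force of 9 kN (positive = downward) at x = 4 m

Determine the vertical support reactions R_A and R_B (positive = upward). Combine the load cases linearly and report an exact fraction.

R_A = 8091/80 kN, R_B = 7429/80 kN

Load 1 — applied couple M₀=19 kN·m at a=32/3 m (b=L-a=16/3):
  R_A = M₀/L = 19/16 kN
  R_B = -M₀/L = -19/16 kN
Load 2 — point force P=-7 kN at a=48/5 m (b=L-a=32/5):
  R_A = Pb/L = (-7)·(32/5)/16 = -14/5 kN
  R_B = Pa/L = (-7)·(48/5)/16 = -21/5 kN
Load 3 — uniform load w=12 kN/m over full span:
  R_A = wL/2 = 12·16/2 = 96 kN
  R_B = wL/2 = 12·16/2 = 96 kN
Load 4 — point force P=9 kN at a=4 m (b=L-a=12):
  R_A = Pb/L = 9·12/16 = 27/4 kN
  R_B = Pa/L = 9·4/16 = 9/4 kN
Superposition: R_A = 8091/80 kN, R_B = 7429/80 kN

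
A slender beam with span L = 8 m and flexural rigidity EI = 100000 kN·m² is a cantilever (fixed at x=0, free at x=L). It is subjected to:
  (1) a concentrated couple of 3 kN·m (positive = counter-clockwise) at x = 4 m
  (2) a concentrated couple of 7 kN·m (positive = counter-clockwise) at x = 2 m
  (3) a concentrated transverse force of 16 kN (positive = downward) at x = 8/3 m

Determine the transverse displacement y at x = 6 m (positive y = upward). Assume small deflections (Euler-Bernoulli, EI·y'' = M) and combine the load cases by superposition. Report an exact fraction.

Load 1 — applied couple M₀=3 kN·m at a=4 m (b=L-a=4):
  y_1 = M₀a(2x-a)/(2EI)  [x>a] = 3·4·(2·6-4)/(2·100000) = 3/6250 m
Load 2 — applied couple M₀=7 kN·m at a=2 m (b=L-a=6):
  y_2 = M₀a(2x-a)/(2EI)  [x>a] = 7·2·(2·6-2)/(2·100000) = 7/10000 m
Load 3 — point force P=16 kN at a=8/3 m (b=L-a=16/3):
  y_3 = -Pa²(3x-a)/(6EI)  [x>a] = -16·(8/3)²·(3·6-(8/3))/(6·100000) = -736/253125 m
Superposition: y = Σ y_i = -6997/4050000 m ≈ -0.001728 m

y(6) = -6997/4050000 m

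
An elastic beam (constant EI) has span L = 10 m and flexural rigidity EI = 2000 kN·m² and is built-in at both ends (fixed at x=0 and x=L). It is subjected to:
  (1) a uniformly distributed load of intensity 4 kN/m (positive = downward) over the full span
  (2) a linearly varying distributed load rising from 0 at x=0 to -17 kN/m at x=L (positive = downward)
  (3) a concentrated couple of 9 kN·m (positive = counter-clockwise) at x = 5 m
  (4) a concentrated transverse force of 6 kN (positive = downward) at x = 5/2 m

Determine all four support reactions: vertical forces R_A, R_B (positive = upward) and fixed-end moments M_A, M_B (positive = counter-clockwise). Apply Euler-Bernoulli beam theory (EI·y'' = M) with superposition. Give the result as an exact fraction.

Load 1 — uniform load w=4 kN/m over full span:
  R_A = wL/2 = 4·10/2 = 20 kN
  M_A = wL²/12 = 4·10²/12 = 100/3 kN·m
  R_B = wL/2 = 4·10/2 = 20 kN
  M_B = -wL²/12 = -4·10²/12 = -100/3 kN·m
Load 2 — triangular load w₀=-17 kN/m (0→w₀ over full span):
  R_A = 3w₀L/20 = 3·(-17)·10/20 = -51/2 kN
  M_A = w₀L²/30 = (-17)·10²/30 = -170/3 kN·m
  R_B = 7w₀L/20 = 7·(-17)·10/20 = -119/2 kN
  M_B = -w₀L²/20 = -(-17)·10²/20 = 85 kN·m
Load 3 — applied couple M₀=9 kN·m at a=5 m (b=L-a=5):
  R_A = 6M₀ab/L³ = 6·9·5·5/10³ = 27/20 kN
  M_A = M₀b(2a-b)/L² = 9·5·(2·5-5)/10² = 9/4 kN·m
  R_B = -6M₀ab/L³ = -6·9·5·5/10³ = -27/20 kN
  M_B = M₀a(2b-a)/L² = 9·5·(2·5-5)/10² = 9/4 kN·m
Load 4 — point force P=6 kN at a=5/2 m (b=L-a=15/2):
  R_A = Pb²(3a+b)/L³ = 6·(15/2)²·(3·(5/2)+(15/2))/10³ = 81/16 kN
  M_A = Pab²/L² = 6·(5/2)·(15/2)²/10² = 135/16 kN·m
  R_B = Pa²(a+3b)/L³ = 6·(5/2)²·((5/2)+3·(15/2))/10³ = 15/16 kN
  M_B = -Pa²b/L² = -6·(5/2)²·(15/2)/10² = -45/16 kN·m
Superposition: R_A = 73/80 kN, M_A = -607/48 kN·m, R_B = -3193/80 kN, M_B = 2453/48 kN·m

R_A = 73/80 kN, M_A = -607/48 kN·m, R_B = -3193/80 kN, M_B = 2453/48 kN·m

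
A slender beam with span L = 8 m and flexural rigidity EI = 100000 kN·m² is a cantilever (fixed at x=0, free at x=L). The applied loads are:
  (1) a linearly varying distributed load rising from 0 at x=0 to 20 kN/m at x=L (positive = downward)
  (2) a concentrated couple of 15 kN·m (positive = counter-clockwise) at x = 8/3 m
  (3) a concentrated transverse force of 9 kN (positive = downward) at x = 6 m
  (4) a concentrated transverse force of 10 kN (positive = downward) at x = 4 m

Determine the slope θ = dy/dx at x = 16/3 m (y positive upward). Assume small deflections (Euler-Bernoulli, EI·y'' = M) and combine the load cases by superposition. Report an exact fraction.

Load 1 — triangular load w₀=20 kN/m (0→w₀ over full span):
  θ_1 = (w₀Lx²/4-w₀L²x/3-w₀x⁴/(24L))/EI = (20·8·(16/3)²/4-20·8²·(16/3)/3-20·(16/3)⁴/(24·8))/100000 = -1856/151875 rad
Load 2 — applied couple M₀=15 kN·m at a=8/3 m (b=L-a=16/3):
  θ_2 = M₀a/EI  [x>a] = 15·(8/3)/100000 = 1/2500 rad
Load 3 — point force P=9 kN at a=6 m (b=L-a=2):
  θ_3 = -Px(2a-x)/(2EI)  [x≤a] = -9·(16/3)·(2·6-(16/3))/(2·100000) = -1/625 rad
Load 4 — point force P=10 kN at a=4 m (b=L-a=4):
  θ_4 = -Pa²/(2EI)  [x>a] = -10·4²/(2·100000) = -1/1250 rad
Superposition: θ = Σ θ_i = -8639/607500 rad ≈ -0.014221 rad

θ(16/3) = -8639/607500 rad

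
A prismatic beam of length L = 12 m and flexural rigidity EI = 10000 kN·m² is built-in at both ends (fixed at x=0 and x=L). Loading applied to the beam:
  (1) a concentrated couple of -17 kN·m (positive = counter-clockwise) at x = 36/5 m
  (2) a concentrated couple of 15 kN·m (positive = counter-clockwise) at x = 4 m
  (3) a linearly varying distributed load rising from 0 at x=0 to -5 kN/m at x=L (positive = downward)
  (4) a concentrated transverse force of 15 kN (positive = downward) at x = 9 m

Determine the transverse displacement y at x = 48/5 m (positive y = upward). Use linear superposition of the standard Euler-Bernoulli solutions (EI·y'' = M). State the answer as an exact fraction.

y(48/5) = 172353/62500000 m

Load 1 — applied couple M₀=-17 kN·m at a=36/5 m (b=L-a=24/5):
  y_1 = (R_Ax³/6 - M_Ax²/2 - M₀(x-a)²/2)/EI  [x>a] with R_A=-51/25, M_A=-136/25 = ((-51/25)·(48/5)³/6 - (-136/25)·(48/5)²/2 - (-17)·((48/5)-(36/5))²/2)/10000 = -459/3906250 m
Load 2 — applied couple M₀=15 kN·m at a=4 m (b=L-a=8):
  y_2 = (R_Ax³/6 - M_Ax²/2 - M₀(x-a)²/2)/EI  [x>a] with R_A=5/3, M_A=0 = ((5/3)·(48/5)³/6 - 0·(48/5)²/2 - 15·((48/5)-4)²/2)/10000 = 33/31250 m
Load 3 — triangular load w₀=-5 kN/m (0→w₀ over full span):
  y_3 = -w₀x²(L-x)²(x+2L)/(120LEI) = -(-5)·(48/5)²·(12-(48/5))²·((48/5)+2·12)/(120·12·10000) = 12096/1953125 m
Load 4 — point force P=15 kN at a=9 m (b=L-a=3):
  y_4 = -Pa²(L-x)²(3bL-(3b+a)(L-x))/(6L³EI)  [x>a] = -15·9²·(12-(48/5))²·(3·3·12-(3·3+9)·(12-(48/5)))/(6·12³·10000) = -2187/500000 m
Superposition: y = Σ y_i = 172353/62500000 m ≈ 0.002758 m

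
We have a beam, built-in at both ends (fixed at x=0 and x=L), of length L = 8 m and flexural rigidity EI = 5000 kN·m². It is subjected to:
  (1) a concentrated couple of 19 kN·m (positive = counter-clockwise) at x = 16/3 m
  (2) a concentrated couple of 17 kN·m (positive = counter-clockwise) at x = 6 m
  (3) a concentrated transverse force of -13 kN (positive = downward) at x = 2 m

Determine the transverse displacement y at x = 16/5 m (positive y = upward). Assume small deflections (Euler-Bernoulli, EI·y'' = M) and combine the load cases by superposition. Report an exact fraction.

Load 1 — applied couple M₀=19 kN·m at a=16/3 m (b=L-a=8/3):
  y_1 = (R_Ax³/6 - M_Ax²/2)/EI  [x≤a] with R_A=19/6, M_A=19/3 = ((19/6)·(16/5)³/6 - (19/3)·(16/5)²/2)/5000 = -2128/703125 m
Load 2 — applied couple M₀=17 kN·m at a=6 m (b=L-a=2):
  y_2 = (R_Ax³/6 - M_Ax²/2)/EI  [x≤a] with R_A=153/64, M_A=85/16 = ((153/64)·(16/5)³/6 - (85/16)·(16/5)²/2)/5000 = -221/78125 m
Load 3 — point force P=-13 kN at a=2 m (b=L-a=6):
  y_3 = -Pa²(L-x)²(3bL-(3b+a)(L-x))/(6L³EI)  [x>a] = -(-13)·2²·(8-(16/5))²·(3·6·8-(3·6+2)·(8-(16/5)))/(6·8³·5000) = 117/31250 m
Superposition: y = Σ y_i = -2969/1406250 m ≈ -0.002111 m

y(16/5) = -2969/1406250 m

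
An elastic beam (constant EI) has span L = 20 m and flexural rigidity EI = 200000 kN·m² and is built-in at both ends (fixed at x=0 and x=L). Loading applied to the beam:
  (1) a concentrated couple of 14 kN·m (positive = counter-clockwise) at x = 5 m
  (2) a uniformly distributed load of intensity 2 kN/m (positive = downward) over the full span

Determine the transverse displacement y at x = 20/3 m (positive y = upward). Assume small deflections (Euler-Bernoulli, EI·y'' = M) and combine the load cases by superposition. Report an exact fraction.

y(20/3) = -1411/486000 m

Load 1 — applied couple M₀=14 kN·m at a=5 m (b=L-a=15):
  y_1 = (R_Ax³/6 - M_Ax²/2 - M₀(x-a)²/2)/EI  [x>a] with R_A=63/80, M_A=-21/8 = ((63/80)·(20/3)³/6 - (-21/8)·(20/3)²/2 - 14·((20/3)-5)²/2)/200000 = 7/18000 m
Load 2 — uniform load w=2 kN/m over full span:
  y_2 = -wx²(L-x)²/(24EI) = -2·(20/3)²·(20-(20/3))²/(24·200000) = -4/1215 m
Superposition: y = Σ y_i = -1411/486000 m ≈ -0.002903 m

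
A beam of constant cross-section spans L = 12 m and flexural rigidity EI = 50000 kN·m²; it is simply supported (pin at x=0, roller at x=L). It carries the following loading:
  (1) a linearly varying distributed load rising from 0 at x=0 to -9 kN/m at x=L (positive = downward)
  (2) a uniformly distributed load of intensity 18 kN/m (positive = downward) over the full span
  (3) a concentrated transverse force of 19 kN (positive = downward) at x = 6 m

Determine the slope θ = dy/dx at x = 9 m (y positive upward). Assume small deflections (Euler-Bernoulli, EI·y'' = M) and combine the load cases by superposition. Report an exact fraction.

θ(9) = 127629/8000000 rad

Load 1 — triangular load w₀=-9 kN/m (0→w₀ over full span):
  θ_1 = -w₀(7L⁴-30L²x²+15x⁴)/(360LEI) = -(-9)·(7·12⁴-30·12²·9²+15·9⁴)/(360·12·50000) = -35451/8000000 rad
Load 2 — uniform load w=18 kN/m over full span:
  θ_2 = -w(L³-6Lx²+4x³)/(24EI) = -18·(12³-6·12·9²+4·9³)/(24·50000) = 891/50000 rad
Load 3 — point force P=19 kN at a=6 m (b=L-a=6):
  θ_3 = -Pa(2L²-6Lx+3x²+a²)/(6LEI)  [x>a] = -19·6·(2·12²-6·12·9+3·9²+6²)/(6·12·50000) = 513/200000 rad
Superposition: θ = Σ θ_i = 127629/8000000 rad ≈ 0.015954 rad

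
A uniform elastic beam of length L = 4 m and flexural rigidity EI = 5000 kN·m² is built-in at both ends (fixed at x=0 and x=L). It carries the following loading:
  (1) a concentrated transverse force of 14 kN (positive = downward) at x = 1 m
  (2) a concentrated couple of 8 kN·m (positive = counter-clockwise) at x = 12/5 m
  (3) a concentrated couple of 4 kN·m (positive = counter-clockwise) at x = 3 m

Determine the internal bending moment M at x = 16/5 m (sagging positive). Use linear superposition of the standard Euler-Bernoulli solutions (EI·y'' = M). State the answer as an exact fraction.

Load 1 — point force P=14 kN at a=1 m (b=L-a=3):
  M_1 = Pa²(a+3b)(L-x)/L³ - Pa²b/L²  [x>a] = 14·1²·(1+3·3)·(4-(16/5))/4³ - 14·1²·3/4² = -7/8 kN·m
Load 2 — applied couple M₀=8 kN·m at a=12/5 m (b=L-a=8/5):
  M_2 = R_Ax - M_A - M₀  [x>a] with R_A=72/25, M_A=64/25 = (72/25)·(16/5) - (64/25) - 8 = -168/125 kN·m
Load 3 — applied couple M₀=4 kN·m at a=3 m (b=L-a=1):
  M_3 = R_Ax - M_A - M₀  [x>a] with R_A=9/8, M_A=5/4 = (9/8)·(16/5) - (5/4) - 4 = -33/20 kN·m
Superposition: M = Σ M_i = -3869/1000 kN·m ≈ -3.869000 kN·m

M(16/5) = -3869/1000 kN·m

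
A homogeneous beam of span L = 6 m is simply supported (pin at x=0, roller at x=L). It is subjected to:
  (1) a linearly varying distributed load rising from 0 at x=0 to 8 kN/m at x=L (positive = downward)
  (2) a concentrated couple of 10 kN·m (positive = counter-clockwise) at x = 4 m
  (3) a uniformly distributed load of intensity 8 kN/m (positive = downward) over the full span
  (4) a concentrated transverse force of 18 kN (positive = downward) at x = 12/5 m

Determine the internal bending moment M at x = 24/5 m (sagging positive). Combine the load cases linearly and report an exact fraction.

M(24/5) = 5438/125 kN·m

Load 1 — triangular load w₀=8 kN/m (0→w₀ over full span):
  M_1 = w₀Lx/6 - w₀x³/(6L) = 8·6·(24/5)/6 - 8·(24/5)³/(6·6) = 1728/125 kN·m
Load 2 — applied couple M₀=10 kN·m at a=4 m (b=L-a=2):
  M_2 = M₀x/L - M₀  [x>a] = 10·(24/5)/6 - 10 = -2 kN·m
Load 3 — uniform load w=8 kN/m over full span:
  M_3 = wx(L-x)/2 = 8·(24/5)·(6-(24/5))/2 = 576/25 kN·m
Load 4 — point force P=18 kN at a=12/5 m (b=L-a=18/5):
  M_4 = Pa(L-x)/L  [x>a] = 18·(12/5)·(6-(24/5))/6 = 216/25 kN·m
Superposition: M = Σ M_i = 5438/125 kN·m ≈ 43.504000 kN·m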